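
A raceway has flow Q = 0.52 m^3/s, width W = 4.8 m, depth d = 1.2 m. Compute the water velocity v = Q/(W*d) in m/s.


Cross-sectional area = W * d = 4.8 * 1.2 = 5.76 m^2
Velocity = Q / A = 0.52 / 5.76 = 0.0902778 m/s

0.0902778 m/s


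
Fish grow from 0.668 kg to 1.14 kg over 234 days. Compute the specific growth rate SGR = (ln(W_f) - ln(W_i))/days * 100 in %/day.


ln(W_f) = ln(1.14) = 0.13102826
ln(W_i) = ln(0.668) = -0.40346711
ln(W_f) - ln(W_i) = 0.13102826 - -0.40346711 = 0.53449537
SGR = 0.53449537 / 234 * 100 = 0.228417 %/day

0.228417 %/day


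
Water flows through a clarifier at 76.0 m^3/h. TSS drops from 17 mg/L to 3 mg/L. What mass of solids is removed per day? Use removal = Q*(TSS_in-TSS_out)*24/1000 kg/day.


Concentration drop: TSS_in - TSS_out = 17 - 3 = 14 mg/L
Hourly solids removed = Q * dTSS = 76.0 m^3/h * 14 mg/L = 1064 g/h  (m^3/h * mg/L = g/h)
Daily solids removed = 1064 * 24 = 25536 g/day
Convert g to kg: 25536 / 1000 = 25.536 kg/day

25.536 kg/day


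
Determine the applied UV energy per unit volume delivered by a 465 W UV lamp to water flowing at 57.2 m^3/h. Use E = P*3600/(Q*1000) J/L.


Energy delivered per hour = 465 W * 3600 s = 1674000 J/h
Volume treated per hour = 57.2 m^3/h * 1000 = 57200 L/h
dose = 1674000 / 57200 = 29.2657 J/L

29.2657 J/L


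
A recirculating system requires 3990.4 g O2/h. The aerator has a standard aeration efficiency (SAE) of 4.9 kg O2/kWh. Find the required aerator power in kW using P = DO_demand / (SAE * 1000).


SAE in g O2/kWh = 4.9 * 1000 = 4900 g/kWh
P = DO_demand / SAE_g = 3990.4 / 4900 = 0.814367 kW

0.814367 kW


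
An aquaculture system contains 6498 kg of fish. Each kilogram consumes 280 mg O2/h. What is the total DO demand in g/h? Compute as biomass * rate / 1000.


Total O2 consumption (mg/h) = 6498 kg * 280 mg/(kg*h) = 1819440 mg/h
Convert to g/h: 1819440 / 1000 = 1819.44 g/h

1819.44 g/h


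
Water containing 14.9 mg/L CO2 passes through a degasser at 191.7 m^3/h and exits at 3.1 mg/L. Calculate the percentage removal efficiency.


CO2_out / CO2_in = 3.1 / 14.9 = 0.20805369
Fraction remaining = 0.20805369
efficiency = (1 - 0.20805369) * 100 = 79.1946 %

79.1946 %


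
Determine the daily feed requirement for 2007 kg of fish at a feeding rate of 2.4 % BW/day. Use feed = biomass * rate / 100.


Feeding rate fraction = 2.4% / 100 = 0.024
Daily feed = 2007 kg * 0.024 = 48.168 kg/day

48.168 kg/day


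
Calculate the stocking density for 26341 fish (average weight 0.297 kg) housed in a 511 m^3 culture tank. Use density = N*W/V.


Total biomass = 26341 fish * 0.297 kg = 7823.277 kg
Density = total biomass / volume = 7823.277 / 511 = 15.3097 kg/m^3

15.3097 kg/m^3


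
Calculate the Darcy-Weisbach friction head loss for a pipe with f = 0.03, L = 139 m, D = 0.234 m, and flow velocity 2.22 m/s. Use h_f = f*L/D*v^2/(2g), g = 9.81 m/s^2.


v^2 = 2.22^2 = 4.9284 m^2/s^2
L/D = 139/0.234 = 594.01709
h_f = f*(L/D)*v^2/(2g) = 0.03 * 594.01709 * 4.9284 / 19.62 = 4.47638 m

4.47638 m


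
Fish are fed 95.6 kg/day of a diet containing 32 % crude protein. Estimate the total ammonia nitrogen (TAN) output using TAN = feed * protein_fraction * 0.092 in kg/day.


Protein in feed = 95.6 * 32/100 = 30.592 kg/day
TAN = protein * 0.092 = 30.592 * 0.092 = 2.814464 kg/day

2.814464 kg/day


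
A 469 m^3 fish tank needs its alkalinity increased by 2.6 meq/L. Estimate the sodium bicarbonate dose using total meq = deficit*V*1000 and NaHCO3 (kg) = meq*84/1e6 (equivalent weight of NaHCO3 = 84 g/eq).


Tank volume in L = 469 m^3 * 1000 = 469000 L
Total meq required = 2.6 meq/L * 469000 L = 1219400 meq
NaHCO3 mass = 1219400 meq * 84 mg/meq / 1e6 = 102.43 kg

102.43 kg


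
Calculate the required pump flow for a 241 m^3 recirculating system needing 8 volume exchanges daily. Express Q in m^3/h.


Daily recirculation volume = 241 m^3 * 8 = 1928 m^3/day
Flow rate Q = daily volume / 24 h = 1928 / 24 = 80.3333 m^3/h

80.3333 m^3/h


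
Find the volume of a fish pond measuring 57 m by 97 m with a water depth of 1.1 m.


Base area = L * W = 57 * 97 = 5529 m^2
Volume = area * depth = 5529 * 1.1 = 6081.9 m^3

6081.9 m^3


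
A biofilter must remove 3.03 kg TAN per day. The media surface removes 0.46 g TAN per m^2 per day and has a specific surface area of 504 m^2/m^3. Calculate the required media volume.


A = 3.03*1000 / 0.46 = 6586.9565 m^2
V = 6586.9565 / 504 = 13.0694

13.0694 m^3


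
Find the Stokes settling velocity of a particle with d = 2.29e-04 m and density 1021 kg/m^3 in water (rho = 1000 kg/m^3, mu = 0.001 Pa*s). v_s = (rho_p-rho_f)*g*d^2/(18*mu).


Density difference: rho_p - rho_f = 1021 - 1000 = 21 kg/m^3
d^2 = (2.29e-04)^2 = 5.2441e-08 m^2
Numerator = (rho_p - rho_f) * g * d^2 = 21 * 9.81 * 5.2441e-08 = 1.080337e-05
Denominator = 18 * mu = 18 * 0.001 = 0.018
v_s = 1.080337e-05 / 0.018 = 6.00187e-04 m/s
Check: Re = rho_f * v_s * d / mu = 1000 * 6.00187e-04 * 2.29e-04 / 0.001 = 0.137 < 1, so Stokes' law applies.

6.00187e-04 m/s


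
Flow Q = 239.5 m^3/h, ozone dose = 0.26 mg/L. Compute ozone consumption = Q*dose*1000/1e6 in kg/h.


O3 demand (mg/h) = Q * dose * 1000 = 239.5 * 0.26 * 1000 = 62270 mg/h
Convert mg to kg: 62270 / 1e6 = 0.06227 kg/h

0.06227 kg/h


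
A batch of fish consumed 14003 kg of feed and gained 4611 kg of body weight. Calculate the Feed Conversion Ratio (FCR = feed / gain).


FCR = feed consumed / weight gained
FCR = 14003 kg / 4611 kg = 3.03687

3.03687


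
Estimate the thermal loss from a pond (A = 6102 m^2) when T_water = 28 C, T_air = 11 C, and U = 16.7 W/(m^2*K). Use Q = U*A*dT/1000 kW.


Temperature difference dT = 28 - 11 = 17 K
Heat loss (W) = U * A * dT = 16.7 * 6102 * 17 = 1732357.8 W
Convert to kW: 1732357.8 / 1000 = 1732.3578 kW

1732.3578 kW


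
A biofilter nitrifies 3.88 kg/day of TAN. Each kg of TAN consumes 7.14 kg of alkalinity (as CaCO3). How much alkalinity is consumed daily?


Alkalinity factor: 7.14 kg CaCO3 consumed per kg TAN nitrified
alk = 3.88 kg TAN * 7.14 = 27.7032 kg CaCO3/day

27.7032 kg CaCO3/day


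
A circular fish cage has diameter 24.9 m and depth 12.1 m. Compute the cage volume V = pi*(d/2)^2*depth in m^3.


r = d/2 = 24.9/2 = 12.45 m
Base area = pi*r^2 = pi*12.45^2 = 486.95472 m^2
Volume = 486.95472 * 12.1 = 5892.15 m^3

5892.15 m^3


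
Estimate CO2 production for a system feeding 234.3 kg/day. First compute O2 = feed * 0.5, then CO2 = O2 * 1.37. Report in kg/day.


O2 = 234.3 * 0.5 = 117.15
CO2 = 117.15 * 1.37 = 160.4955

160.4955 kg/day


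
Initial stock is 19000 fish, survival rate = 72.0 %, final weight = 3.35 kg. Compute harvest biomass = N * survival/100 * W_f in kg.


Survivors = 19000 * 72.0/100 = 13680 fish
Harvest biomass = survivors * W_f = 13680 * 3.35 = 45828 kg

45828 kg


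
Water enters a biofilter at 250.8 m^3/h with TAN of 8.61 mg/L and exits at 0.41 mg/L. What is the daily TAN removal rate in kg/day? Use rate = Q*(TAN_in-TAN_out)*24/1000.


Concentration drop: TAN_in - TAN_out = 8.61 - 0.41 = 8.2 mg/L
Hourly TAN removed = Q * dTAN = 250.8 m^3/h * 8.2 mg/L = 2056.56 g/h  (m^3/h * mg/L = g/h)
Daily TAN removed = 2056.56 * 24 = 49357.44 g/day
Convert to kg/day: 49357.44 / 1000 = 49.35744 kg/day

49.35744 kg/day


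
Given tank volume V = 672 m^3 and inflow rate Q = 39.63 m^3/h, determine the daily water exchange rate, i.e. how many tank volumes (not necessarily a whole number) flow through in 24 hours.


Daily flow volume = 39.63 m^3/h * 24 h = 951.12 m^3/day
Exchanges = daily flow / tank volume = 951.12 / 672 = 1.41536 exchanges/day

1.41536 exchanges/day


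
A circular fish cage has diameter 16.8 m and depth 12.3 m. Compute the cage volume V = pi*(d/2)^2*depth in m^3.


r = d/2 = 16.8/2 = 8.4 m
Base area = pi*r^2 = pi*8.4^2 = 221.67078 m^2
Volume = 221.67078 * 12.3 = 2726.55 m^3

2726.55 m^3


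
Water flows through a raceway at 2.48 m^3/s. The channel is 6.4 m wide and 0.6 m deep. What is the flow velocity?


Cross-sectional area = W * d = 6.4 * 0.6 = 3.84 m^2
Velocity = Q / A = 2.48 / 3.84 = 0.645833 m/s

0.645833 m/s


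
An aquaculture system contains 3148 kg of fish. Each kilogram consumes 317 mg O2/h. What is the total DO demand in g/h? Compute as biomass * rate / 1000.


Total O2 consumption (mg/h) = 3148 kg * 317 mg/(kg*h) = 997916 mg/h
Convert to g/h: 997916 / 1000 = 997.916 g/h

997.916 g/h


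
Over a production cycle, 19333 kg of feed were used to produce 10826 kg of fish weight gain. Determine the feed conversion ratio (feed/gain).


FCR = feed consumed / weight gained
FCR = 19333 kg / 10826 kg = 1.78579

1.78579


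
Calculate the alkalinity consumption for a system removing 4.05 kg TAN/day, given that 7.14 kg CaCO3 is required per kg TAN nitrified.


Alkalinity factor: 7.14 kg CaCO3 consumed per kg TAN nitrified
alk = 4.05 kg TAN * 7.14 = 28.917 kg CaCO3/day

28.917 kg CaCO3/day


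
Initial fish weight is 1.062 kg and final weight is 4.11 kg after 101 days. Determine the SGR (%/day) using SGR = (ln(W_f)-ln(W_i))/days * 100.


ln(W_f) = ln(4.11) = 1.413423
ln(W_i) = ln(1.062) = 0.060153923
ln(W_f) - ln(W_i) = 1.413423 - 0.060153923 = 1.3532691
SGR = 1.3532691 / 101 * 100 = 1.33987 %/day

1.33987 %/day


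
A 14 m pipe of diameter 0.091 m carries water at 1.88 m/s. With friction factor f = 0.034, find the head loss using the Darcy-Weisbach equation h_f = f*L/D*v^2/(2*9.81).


v^2 = 1.88^2 = 3.5344 m^2/s^2
L/D = 14/0.091 = 153.84615
h_f = f*(L/D)*v^2/(2g) = 0.034 * 153.84615 * 3.5344 / 19.62 = 0.942285 m

0.942285 m


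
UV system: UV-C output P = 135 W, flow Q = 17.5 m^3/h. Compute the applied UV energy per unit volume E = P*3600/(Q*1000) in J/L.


Energy delivered per hour = 135 W * 3600 s = 486000 J/h
Volume treated per hour = 17.5 m^3/h * 1000 = 17500 L/h
dose = 486000 / 17500 = 27.7714 J/L

27.7714 J/L


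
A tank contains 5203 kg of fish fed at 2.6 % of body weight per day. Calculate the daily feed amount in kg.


Feeding rate fraction = 2.6% / 100 = 0.026
Daily feed = 5203 kg * 0.026 = 135.278 kg/day

135.278 kg/day


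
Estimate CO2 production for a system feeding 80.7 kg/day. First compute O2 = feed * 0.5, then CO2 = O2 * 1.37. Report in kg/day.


O2 = 80.7 * 0.5 = 40.35
CO2 = 40.35 * 1.37 = 55.2795

55.2795 kg/day


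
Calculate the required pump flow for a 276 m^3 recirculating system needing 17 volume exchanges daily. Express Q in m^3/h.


Daily recirculation volume = 276 m^3 * 17 = 4692 m^3/day
Flow rate Q = daily volume / 24 h = 4692 / 24 = 195.5 m^3/h

195.5 m^3/h


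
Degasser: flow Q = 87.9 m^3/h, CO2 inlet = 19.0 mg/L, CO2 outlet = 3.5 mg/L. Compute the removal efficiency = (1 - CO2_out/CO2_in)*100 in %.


CO2_out / CO2_in = 3.5 / 19.0 = 0.18421053
Fraction remaining = 0.18421053
efficiency = (1 - 0.18421053) * 100 = 81.5789 %

81.5789 %


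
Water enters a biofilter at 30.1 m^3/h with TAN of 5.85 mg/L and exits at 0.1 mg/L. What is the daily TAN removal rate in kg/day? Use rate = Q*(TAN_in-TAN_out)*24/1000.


Concentration drop: TAN_in - TAN_out = 5.85 - 0.1 = 5.75 mg/L
Hourly TAN removed = Q * dTAN = 30.1 m^3/h * 5.75 mg/L = 173.075 g/h  (m^3/h * mg/L = g/h)
Daily TAN removed = 173.075 * 24 = 4153.8 g/day
Convert to kg/day: 4153.8 / 1000 = 4.1538 kg/day

4.1538 kg/day


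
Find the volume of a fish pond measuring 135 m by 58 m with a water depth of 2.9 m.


Base area = L * W = 135 * 58 = 7830 m^2
Volume = area * depth = 7830 * 2.9 = 22707 m^3

22707 m^3


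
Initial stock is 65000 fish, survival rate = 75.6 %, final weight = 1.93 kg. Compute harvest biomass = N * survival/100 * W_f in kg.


Survivors = 65000 * 75.6/100 = 49140 fish
Harvest biomass = survivors * W_f = 49140 * 1.93 = 94840.2 kg

94840.2 kg


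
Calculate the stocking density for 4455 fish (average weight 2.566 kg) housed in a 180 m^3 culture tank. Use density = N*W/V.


Total biomass = 4455 fish * 2.566 kg = 11431.53 kg
Density = total biomass / volume = 11431.53 / 180 = 63.5085 kg/m^3

63.5085 kg/m^3


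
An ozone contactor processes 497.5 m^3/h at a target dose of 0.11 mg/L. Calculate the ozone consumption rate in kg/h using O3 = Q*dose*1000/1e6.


O3 demand (mg/h) = Q * dose * 1000 = 497.5 * 0.11 * 1000 = 54725 mg/h
Convert mg to kg: 54725 / 1e6 = 0.054725 kg/h

0.054725 kg/h


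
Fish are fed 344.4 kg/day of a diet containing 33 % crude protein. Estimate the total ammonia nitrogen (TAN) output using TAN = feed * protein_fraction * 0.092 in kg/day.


Protein in feed = 344.4 * 33/100 = 113.652 kg/day
TAN = protein * 0.092 = 113.652 * 0.092 = 10.455984 kg/day

10.455984 kg/day


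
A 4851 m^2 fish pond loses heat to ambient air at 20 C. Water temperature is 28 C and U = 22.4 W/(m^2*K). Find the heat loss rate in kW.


Temperature difference dT = 28 - 20 = 8 K
Heat loss (W) = U * A * dT = 22.4 * 4851 * 8 = 869299.2 W
Convert to kW: 869299.2 / 1000 = 869.2992 kW

869.2992 kW


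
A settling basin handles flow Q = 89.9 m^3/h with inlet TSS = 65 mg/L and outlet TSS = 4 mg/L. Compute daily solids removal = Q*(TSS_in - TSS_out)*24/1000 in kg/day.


Concentration drop: TSS_in - TSS_out = 65 - 4 = 61 mg/L
Hourly solids removed = Q * dTSS = 89.9 m^3/h * 61 mg/L = 5483.9 g/h  (m^3/h * mg/L = g/h)
Daily solids removed = 5483.9 * 24 = 131613.6 g/day
Convert g to kg: 131613.6 / 1000 = 131.6136 kg/day

131.6136 kg/day


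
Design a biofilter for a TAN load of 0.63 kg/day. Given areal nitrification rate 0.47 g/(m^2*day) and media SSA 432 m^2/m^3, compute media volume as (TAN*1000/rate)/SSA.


A = 0.63*1000 / 0.47 = 1340.4255 m^2
V = 1340.4255 / 432 = 3.10284

3.10284 m^3


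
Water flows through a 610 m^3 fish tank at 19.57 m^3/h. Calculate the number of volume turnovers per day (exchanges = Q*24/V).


Daily flow volume = 19.57 m^3/h * 24 h = 469.68 m^3/day
Exchanges = daily flow / tank volume = 469.68 / 610 = 0.769967 exchanges/day

0.769967 exchanges/day


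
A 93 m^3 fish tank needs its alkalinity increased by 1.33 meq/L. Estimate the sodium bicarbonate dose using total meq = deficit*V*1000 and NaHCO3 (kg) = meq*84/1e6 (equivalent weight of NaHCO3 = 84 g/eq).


Tank volume in L = 93 m^3 * 1000 = 93000 L
Total meq required = 1.33 meq/L * 93000 L = 123690 meq
NaHCO3 mass = 123690 meq * 84 mg/meq / 1e6 = 10.39 kg

10.39 kg


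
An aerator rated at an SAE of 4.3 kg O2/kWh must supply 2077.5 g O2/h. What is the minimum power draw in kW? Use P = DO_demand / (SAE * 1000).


SAE in g O2/kWh = 4.3 * 1000 = 4300 g/kWh
P = DO_demand / SAE_g = 2077.5 / 4300 = 0.48314 kW

0.48314 kW


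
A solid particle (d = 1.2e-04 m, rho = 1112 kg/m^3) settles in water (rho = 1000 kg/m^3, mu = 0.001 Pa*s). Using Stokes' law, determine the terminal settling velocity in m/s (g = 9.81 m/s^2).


Density difference: rho_p - rho_f = 1112 - 1000 = 112 kg/m^3
d^2 = (1.2e-04)^2 = 1.44e-08 m^2
Numerator = (rho_p - rho_f) * g * d^2 = 112 * 9.81 * 1.44e-08 = 1.5821568e-05
Denominator = 18 * mu = 18 * 0.001 = 0.018
v_s = 1.5821568e-05 / 0.018 = 8.78976e-04 m/s
Check: Re = rho_f * v_s * d / mu = 1000 * 8.78976e-04 * 1.2e-04 / 0.001 = 0.105 < 1, so Stokes' law applies.

8.78976e-04 m/s


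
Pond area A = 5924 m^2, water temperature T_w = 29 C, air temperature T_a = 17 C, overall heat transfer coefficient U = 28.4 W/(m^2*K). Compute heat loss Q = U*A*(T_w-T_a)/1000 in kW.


Temperature difference dT = 29 - 17 = 12 K
Heat loss (W) = U * A * dT = 28.4 * 5924 * 12 = 2018899.2 W
Convert to kW: 2018899.2 / 1000 = 2018.8992 kW

2018.8992 kW


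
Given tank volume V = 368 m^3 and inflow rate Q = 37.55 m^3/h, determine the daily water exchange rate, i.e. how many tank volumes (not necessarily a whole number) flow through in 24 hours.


Daily flow volume = 37.55 m^3/h * 24 h = 901.2 m^3/day
Exchanges = daily flow / tank volume = 901.2 / 368 = 2.44891 exchanges/day

2.44891 exchanges/day


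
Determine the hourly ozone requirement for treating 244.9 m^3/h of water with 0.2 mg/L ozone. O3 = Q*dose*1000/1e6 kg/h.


O3 demand (mg/h) = Q * dose * 1000 = 244.9 * 0.2 * 1000 = 48980 mg/h
Convert mg to kg: 48980 / 1e6 = 0.04898 kg/h

0.04898 kg/h


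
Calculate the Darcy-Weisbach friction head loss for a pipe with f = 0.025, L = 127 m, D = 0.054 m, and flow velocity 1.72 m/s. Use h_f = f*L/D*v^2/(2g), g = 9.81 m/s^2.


v^2 = 1.72^2 = 2.9584 m^2/s^2
L/D = 127/0.054 = 2351.8519
h_f = f*(L/D)*v^2/(2g) = 0.025 * 2351.8519 * 2.9584 / 19.62 = 8.86559 m

8.86559 m


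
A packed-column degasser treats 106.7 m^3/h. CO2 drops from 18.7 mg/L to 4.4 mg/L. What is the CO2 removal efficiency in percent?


CO2_out / CO2_in = 4.4 / 18.7 = 0.23529412
Fraction remaining = 0.23529412
efficiency = (1 - 0.23529412) * 100 = 76.4706 %

76.4706 %


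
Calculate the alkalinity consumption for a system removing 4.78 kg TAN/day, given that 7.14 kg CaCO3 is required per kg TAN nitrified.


Alkalinity factor: 7.14 kg CaCO3 consumed per kg TAN nitrified
alk = 4.78 kg TAN * 7.14 = 34.1292 kg CaCO3/day

34.1292 kg CaCO3/day


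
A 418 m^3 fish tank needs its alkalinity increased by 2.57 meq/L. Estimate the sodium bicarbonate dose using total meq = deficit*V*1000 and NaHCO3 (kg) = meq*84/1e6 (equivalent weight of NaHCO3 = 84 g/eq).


Tank volume in L = 418 m^3 * 1000 = 418000 L
Total meq required = 2.57 meq/L * 418000 L = 1074260 meq
NaHCO3 mass = 1074260 meq * 84 mg/meq / 1e6 = 90.2378 kg

90.2378 kg


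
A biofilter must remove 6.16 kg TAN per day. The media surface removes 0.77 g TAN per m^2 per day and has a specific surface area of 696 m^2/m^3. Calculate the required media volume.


A = 6.16*1000 / 0.77 = 8000 m^2
V = 8000 / 696 = 11.4943

11.4943 m^3


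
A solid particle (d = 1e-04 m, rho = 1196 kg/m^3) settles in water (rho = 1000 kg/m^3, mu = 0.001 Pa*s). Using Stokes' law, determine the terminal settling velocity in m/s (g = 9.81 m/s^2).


Density difference: rho_p - rho_f = 1196 - 1000 = 196 kg/m^3
d^2 = (1e-04)^2 = 1e-08 m^2
Numerator = (rho_p - rho_f) * g * d^2 = 196 * 9.81 * 1e-08 = 1.92276e-05
Denominator = 18 * mu = 18 * 0.001 = 0.018
v_s = 1.92276e-05 / 0.018 = 0.0010682 m/s
Check: Re = rho_f * v_s * d / mu = 1000 * 0.0010682 * 1e-04 / 0.001 = 0.107 < 1, so Stokes' law applies.

0.0010682 m/s


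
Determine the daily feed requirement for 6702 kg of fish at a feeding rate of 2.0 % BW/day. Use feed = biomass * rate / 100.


Feeding rate fraction = 2.0% / 100 = 0.02
Daily feed = 6702 kg * 0.02 = 134.04 kg/day

134.04 kg/day


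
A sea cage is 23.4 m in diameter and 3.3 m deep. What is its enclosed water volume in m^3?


r = d/2 = 23.4/2 = 11.7 m
Base area = pi*r^2 = pi*11.7^2 = 430.05262 m^2
Volume = 430.05262 * 3.3 = 1419.17 m^3

1419.17 m^3


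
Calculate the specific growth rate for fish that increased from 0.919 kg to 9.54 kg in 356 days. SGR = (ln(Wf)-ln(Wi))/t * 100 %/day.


ln(W_f) = ln(9.54) = 2.2554935
ln(W_i) = ln(0.919) = -0.084469157
ln(W_f) - ln(W_i) = 2.2554935 - -0.084469157 = 2.3399627
SGR = 2.3399627 / 356 * 100 = 0.657293 %/day

0.657293 %/day


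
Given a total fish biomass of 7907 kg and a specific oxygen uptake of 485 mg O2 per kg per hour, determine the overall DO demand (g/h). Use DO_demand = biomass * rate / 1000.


Total O2 consumption (mg/h) = 7907 kg * 485 mg/(kg*h) = 3834895 mg/h
Convert to g/h: 3834895 / 1000 = 3834.895 g/h

3834.895 g/h


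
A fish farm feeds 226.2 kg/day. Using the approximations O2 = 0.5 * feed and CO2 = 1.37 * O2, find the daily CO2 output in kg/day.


O2 = 226.2 * 0.5 = 113.1
CO2 = 113.1 * 1.37 = 154.947

154.947 kg/day


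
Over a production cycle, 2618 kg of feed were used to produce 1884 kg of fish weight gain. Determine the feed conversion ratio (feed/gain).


FCR = feed consumed / weight gained
FCR = 2618 kg / 1884 kg = 1.3896

1.3896


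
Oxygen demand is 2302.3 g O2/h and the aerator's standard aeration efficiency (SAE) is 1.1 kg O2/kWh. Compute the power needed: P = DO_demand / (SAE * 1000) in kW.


SAE in g O2/kWh = 1.1 * 1000 = 1100 g/kWh
P = DO_demand / SAE_g = 2302.3 / 1100 = 2.093 kW

2.093 kW


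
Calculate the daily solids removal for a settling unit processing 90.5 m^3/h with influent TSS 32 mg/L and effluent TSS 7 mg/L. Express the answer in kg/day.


Concentration drop: TSS_in - TSS_out = 32 - 7 = 25 mg/L
Hourly solids removed = Q * dTSS = 90.5 m^3/h * 25 mg/L = 2262.5 g/h  (m^3/h * mg/L = g/h)
Daily solids removed = 2262.5 * 24 = 54300 g/day
Convert g to kg: 54300 / 1000 = 54.3 kg/day

54.3 kg/day


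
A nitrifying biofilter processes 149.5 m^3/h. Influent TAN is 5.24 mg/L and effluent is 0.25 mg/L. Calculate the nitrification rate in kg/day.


Concentration drop: TAN_in - TAN_out = 5.24 - 0.25 = 4.99 mg/L
Hourly TAN removed = Q * dTAN = 149.5 m^3/h * 4.99 mg/L = 746.005 g/h  (m^3/h * mg/L = g/h)
Daily TAN removed = 746.005 * 24 = 17904.12 g/day
Convert to kg/day: 17904.12 / 1000 = 17.90412 kg/day

17.90412 kg/day


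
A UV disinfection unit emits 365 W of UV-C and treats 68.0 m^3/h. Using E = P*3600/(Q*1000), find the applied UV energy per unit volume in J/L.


Energy delivered per hour = 365 W * 3600 s = 1314000 J/h
Volume treated per hour = 68.0 m^3/h * 1000 = 68000 L/h
dose = 1314000 / 68000 = 19.3235 J/L

19.3235 J/L


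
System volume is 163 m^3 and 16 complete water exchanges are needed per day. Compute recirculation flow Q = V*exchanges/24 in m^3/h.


Daily recirculation volume = 163 m^3 * 16 = 2608 m^3/day
Flow rate Q = daily volume / 24 h = 2608 / 24 = 108.667 m^3/h

108.667 m^3/h


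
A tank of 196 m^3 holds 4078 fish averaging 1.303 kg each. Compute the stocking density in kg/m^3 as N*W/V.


Total biomass = 4078 fish * 1.303 kg = 5313.634 kg
Density = total biomass / volume = 5313.634 / 196 = 27.1104 kg/m^3

27.1104 kg/m^3


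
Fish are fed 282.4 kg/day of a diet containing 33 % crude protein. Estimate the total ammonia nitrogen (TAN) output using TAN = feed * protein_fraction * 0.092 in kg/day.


Protein in feed = 282.4 * 33/100 = 93.192 kg/day
TAN = protein * 0.092 = 93.192 * 0.092 = 8.573664 kg/day

8.573664 kg/day


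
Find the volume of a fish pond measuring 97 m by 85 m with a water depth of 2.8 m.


Base area = L * W = 97 * 85 = 8245 m^2
Volume = area * depth = 8245 * 2.8 = 23086 m^3

23086 m^3


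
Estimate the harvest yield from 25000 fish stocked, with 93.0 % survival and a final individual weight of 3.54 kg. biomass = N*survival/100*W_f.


Survivors = 25000 * 93.0/100 = 23250 fish
Harvest biomass = survivors * W_f = 23250 * 3.54 = 82305 kg

82305 kg


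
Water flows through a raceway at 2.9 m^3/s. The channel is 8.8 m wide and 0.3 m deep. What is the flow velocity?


Cross-sectional area = W * d = 8.8 * 0.3 = 2.64 m^2
Velocity = Q / A = 2.9 / 2.64 = 1.09848 m/s

1.09848 m/s


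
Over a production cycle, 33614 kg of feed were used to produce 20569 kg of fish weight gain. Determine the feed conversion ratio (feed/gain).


FCR = feed consumed / weight gained
FCR = 33614 kg / 20569 kg = 1.63421

1.63421


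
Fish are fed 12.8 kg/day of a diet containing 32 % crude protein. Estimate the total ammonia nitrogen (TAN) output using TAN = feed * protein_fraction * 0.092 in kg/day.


Protein in feed = 12.8 * 32/100 = 4.096 kg/day
TAN = protein * 0.092 = 4.096 * 0.092 = 0.376832 kg/day

0.376832 kg/day


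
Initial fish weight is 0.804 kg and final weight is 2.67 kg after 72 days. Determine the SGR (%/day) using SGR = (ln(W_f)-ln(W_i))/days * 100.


ln(W_f) = ln(2.67) = 0.98207847
ln(W_i) = ln(0.804) = -0.21815601
ln(W_f) - ln(W_i) = 0.98207847 - -0.21815601 = 1.2002345
SGR = 1.2002345 / 72 * 100 = 1.66699 %/day

1.66699 %/day


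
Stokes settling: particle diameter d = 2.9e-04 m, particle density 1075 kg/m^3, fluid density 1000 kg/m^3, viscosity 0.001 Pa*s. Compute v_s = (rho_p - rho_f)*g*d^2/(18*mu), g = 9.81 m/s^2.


Density difference: rho_p - rho_f = 1075 - 1000 = 75 kg/m^3
d^2 = (2.9e-04)^2 = 8.41e-08 m^2
Numerator = (rho_p - rho_f) * g * d^2 = 75 * 9.81 * 8.41e-08 = 6.1876575e-05
Denominator = 18 * mu = 18 * 0.001 = 0.018
v_s = 6.1876575e-05 / 0.018 = 0.00343759 m/s
Check: Re = rho_f * v_s * d / mu = 1000 * 0.00343759 * 2.9e-04 / 0.001 = 0.997 < 1, so Stokes' law applies.

0.00343759 m/s


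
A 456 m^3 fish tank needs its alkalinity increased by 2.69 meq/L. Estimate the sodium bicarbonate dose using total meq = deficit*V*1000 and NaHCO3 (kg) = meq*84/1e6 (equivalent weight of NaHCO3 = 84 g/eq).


Tank volume in L = 456 m^3 * 1000 = 456000 L
Total meq required = 2.69 meq/L * 456000 L = 1226640 meq
NaHCO3 mass = 1226640 meq * 84 mg/meq / 1e6 = 103.038 kg

103.038 kg


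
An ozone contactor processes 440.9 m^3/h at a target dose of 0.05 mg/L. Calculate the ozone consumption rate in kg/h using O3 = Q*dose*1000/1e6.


O3 demand (mg/h) = Q * dose * 1000 = 440.9 * 0.05 * 1000 = 22045 mg/h
Convert mg to kg: 22045 / 1e6 = 0.022045 kg/h

0.022045 kg/h


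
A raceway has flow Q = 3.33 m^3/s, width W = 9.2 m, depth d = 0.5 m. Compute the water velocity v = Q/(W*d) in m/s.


Cross-sectional area = W * d = 9.2 * 0.5 = 4.6 m^2
Velocity = Q / A = 3.33 / 4.6 = 0.723913 m/s

0.723913 m/s


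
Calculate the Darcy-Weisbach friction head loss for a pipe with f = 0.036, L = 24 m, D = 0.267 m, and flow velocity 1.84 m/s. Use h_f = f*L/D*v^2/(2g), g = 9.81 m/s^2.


v^2 = 1.84^2 = 3.3856 m^2/s^2
L/D = 24/0.267 = 89.88764
h_f = f*(L/D)*v^2/(2g) = 0.036 * 89.88764 * 3.3856 / 19.62 = 0.558392 m

0.558392 m


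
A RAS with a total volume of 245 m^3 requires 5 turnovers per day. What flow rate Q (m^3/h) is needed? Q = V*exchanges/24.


Daily recirculation volume = 245 m^3 * 5 = 1225 m^3/day
Flow rate Q = daily volume / 24 h = 1225 / 24 = 51.0417 m^3/h

51.0417 m^3/h


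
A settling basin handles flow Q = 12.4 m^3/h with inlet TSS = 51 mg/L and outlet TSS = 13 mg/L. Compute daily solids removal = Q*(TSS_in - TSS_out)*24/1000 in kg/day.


Concentration drop: TSS_in - TSS_out = 51 - 13 = 38 mg/L
Hourly solids removed = Q * dTSS = 12.4 m^3/h * 38 mg/L = 471.2 g/h  (m^3/h * mg/L = g/h)
Daily solids removed = 471.2 * 24 = 11308.8 g/day
Convert g to kg: 11308.8 / 1000 = 11.3088 kg/day

11.3088 kg/day


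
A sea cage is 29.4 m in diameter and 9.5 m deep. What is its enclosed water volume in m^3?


r = d/2 = 29.4/2 = 14.7 m
Base area = pi*r^2 = pi*14.7^2 = 678.86676 m^2
Volume = 678.86676 * 9.5 = 6449.23 m^3

6449.23 m^3


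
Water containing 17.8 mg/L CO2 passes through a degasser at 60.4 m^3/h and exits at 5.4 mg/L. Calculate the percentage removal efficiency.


CO2_out / CO2_in = 5.4 / 17.8 = 0.30337079
Fraction remaining = 0.30337079
efficiency = (1 - 0.30337079) * 100 = 69.6629 %

69.6629 %


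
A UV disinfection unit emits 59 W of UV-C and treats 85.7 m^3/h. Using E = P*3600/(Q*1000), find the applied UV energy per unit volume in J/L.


Energy delivered per hour = 59 W * 3600 s = 212400 J/h
Volume treated per hour = 85.7 m^3/h * 1000 = 85700 L/h
dose = 212400 / 85700 = 2.47841 J/L

2.47841 J/L


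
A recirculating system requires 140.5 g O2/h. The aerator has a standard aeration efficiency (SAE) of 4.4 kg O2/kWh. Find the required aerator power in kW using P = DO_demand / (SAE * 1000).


SAE in g O2/kWh = 4.4 * 1000 = 4400 g/kWh
P = DO_demand / SAE_g = 140.5 / 4400 = 0.0319318 kW

0.0319318 kW


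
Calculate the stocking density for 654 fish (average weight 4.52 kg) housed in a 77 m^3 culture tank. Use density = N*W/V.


Total biomass = 654 fish * 4.52 kg = 2956.08 kg
Density = total biomass / volume = 2956.08 / 77 = 38.3906 kg/m^3

38.3906 kg/m^3


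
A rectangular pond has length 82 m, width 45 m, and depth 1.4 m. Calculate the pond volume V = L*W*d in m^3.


Base area = L * W = 82 * 45 = 3690 m^2
Volume = area * depth = 3690 * 1.4 = 5166 m^3

5166 m^3


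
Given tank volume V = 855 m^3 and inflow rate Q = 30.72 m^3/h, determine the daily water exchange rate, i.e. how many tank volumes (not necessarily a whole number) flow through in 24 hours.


Daily flow volume = 30.72 m^3/h * 24 h = 737.28 m^3/day
Exchanges = daily flow / tank volume = 737.28 / 855 = 0.862316 exchanges/day

0.862316 exchanges/day


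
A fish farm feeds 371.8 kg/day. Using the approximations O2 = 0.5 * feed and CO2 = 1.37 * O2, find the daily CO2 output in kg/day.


O2 = 371.8 * 0.5 = 185.9
CO2 = 185.9 * 1.37 = 254.683

254.683 kg/day


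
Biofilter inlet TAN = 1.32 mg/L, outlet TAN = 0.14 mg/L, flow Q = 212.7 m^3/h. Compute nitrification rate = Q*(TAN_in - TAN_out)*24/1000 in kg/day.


Concentration drop: TAN_in - TAN_out = 1.32 - 0.14 = 1.18 mg/L
Hourly TAN removed = Q * dTAN = 212.7 m^3/h * 1.18 mg/L = 250.986 g/h  (m^3/h * mg/L = g/h)
Daily TAN removed = 250.986 * 24 = 6023.664 g/day
Convert to kg/day: 6023.664 / 1000 = 6.023664 kg/day

6.023664 kg/day


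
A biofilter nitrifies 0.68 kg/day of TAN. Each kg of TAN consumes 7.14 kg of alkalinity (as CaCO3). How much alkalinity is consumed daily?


Alkalinity factor: 7.14 kg CaCO3 consumed per kg TAN nitrified
alk = 0.68 kg TAN * 7.14 = 4.8552 kg CaCO3/day

4.8552 kg CaCO3/day


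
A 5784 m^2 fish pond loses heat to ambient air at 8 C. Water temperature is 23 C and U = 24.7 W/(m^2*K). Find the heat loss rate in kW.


Temperature difference dT = 23 - 8 = 15 K
Heat loss (W) = U * A * dT = 24.7 * 5784 * 15 = 2142972 W
Convert to kW: 2142972 / 1000 = 2142.972 kW

2142.972 kW


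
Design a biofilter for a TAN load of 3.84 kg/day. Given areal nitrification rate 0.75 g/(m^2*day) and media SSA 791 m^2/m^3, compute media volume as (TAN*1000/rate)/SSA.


A = 3.84*1000 / 0.75 = 5120 m^2
V = 5120 / 791 = 6.47282

6.47282 m^3


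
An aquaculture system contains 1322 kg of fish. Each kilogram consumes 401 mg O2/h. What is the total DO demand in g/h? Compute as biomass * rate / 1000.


Total O2 consumption (mg/h) = 1322 kg * 401 mg/(kg*h) = 530122 mg/h
Convert to g/h: 530122 / 1000 = 530.122 g/h

530.122 g/h


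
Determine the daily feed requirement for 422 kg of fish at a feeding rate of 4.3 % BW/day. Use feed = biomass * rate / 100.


Feeding rate fraction = 4.3% / 100 = 0.043
Daily feed = 422 kg * 0.043 = 18.146 kg/day

18.146 kg/day


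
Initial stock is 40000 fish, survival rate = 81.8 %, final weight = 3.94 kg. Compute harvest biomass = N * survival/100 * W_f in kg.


Survivors = 40000 * 81.8/100 = 32720 fish
Harvest biomass = survivors * W_f = 32720 * 3.94 = 128916.8 kg

128916.8 kg


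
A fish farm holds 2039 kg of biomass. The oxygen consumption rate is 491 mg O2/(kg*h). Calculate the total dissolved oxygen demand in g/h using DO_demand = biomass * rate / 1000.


Total O2 consumption (mg/h) = 2039 kg * 491 mg/(kg*h) = 1001149 mg/h
Convert to g/h: 1001149 / 1000 = 1001.149 g/h

1001.149 g/h


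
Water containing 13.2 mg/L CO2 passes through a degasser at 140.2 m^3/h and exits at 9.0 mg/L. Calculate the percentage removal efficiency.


CO2_out / CO2_in = 9.0 / 13.2 = 0.68181818
Fraction remaining = 0.68181818
efficiency = (1 - 0.68181818) * 100 = 31.8182 %

31.8182 %


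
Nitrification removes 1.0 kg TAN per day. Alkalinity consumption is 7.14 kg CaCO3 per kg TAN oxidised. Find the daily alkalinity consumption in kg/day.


Alkalinity factor: 7.14 kg CaCO3 consumed per kg TAN nitrified
alk = 1.0 kg TAN * 7.14 = 7.14 kg CaCO3/day

7.14 kg CaCO3/day


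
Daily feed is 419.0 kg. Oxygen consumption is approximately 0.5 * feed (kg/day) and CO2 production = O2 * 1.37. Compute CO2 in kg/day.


O2 = 419.0 * 0.5 = 209.5
CO2 = 209.5 * 1.37 = 287.015

287.015 kg/day


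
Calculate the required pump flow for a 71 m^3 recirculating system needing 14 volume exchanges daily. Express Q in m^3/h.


Daily recirculation volume = 71 m^3 * 14 = 994 m^3/day
Flow rate Q = daily volume / 24 h = 994 / 24 = 41.4167 m^3/h

41.4167 m^3/h


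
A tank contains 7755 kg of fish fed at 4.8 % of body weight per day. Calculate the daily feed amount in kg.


Feeding rate fraction = 4.8% / 100 = 0.048
Daily feed = 7755 kg * 0.048 = 372.24 kg/day

372.24 kg/day


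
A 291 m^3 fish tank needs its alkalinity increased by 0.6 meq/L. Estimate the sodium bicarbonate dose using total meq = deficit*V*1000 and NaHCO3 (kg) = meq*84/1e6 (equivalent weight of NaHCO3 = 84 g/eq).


Tank volume in L = 291 m^3 * 1000 = 291000 L
Total meq required = 0.6 meq/L * 291000 L = 174600 meq
NaHCO3 mass = 174600 meq * 84 mg/meq / 1e6 = 14.6664 kg

14.6664 kg


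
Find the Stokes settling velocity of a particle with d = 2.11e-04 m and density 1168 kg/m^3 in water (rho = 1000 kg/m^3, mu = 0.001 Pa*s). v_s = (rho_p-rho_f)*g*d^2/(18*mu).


Density difference: rho_p - rho_f = 1168 - 1000 = 168 kg/m^3
d^2 = (2.11e-04)^2 = 4.4521e-08 m^2
Numerator = (rho_p - rho_f) * g * d^2 = 168 * 9.81 * 4.4521e-08 = 7.337417e-05
Denominator = 18 * mu = 18 * 0.001 = 0.018
v_s = 7.337417e-05 / 0.018 = 0.00407634 m/s
Check: Re = rho_f * v_s * d / mu = 1000 * 0.00407634 * 2.11e-04 / 0.001 = 0.86 < 1, so Stokes' law applies.

0.00407634 m/s


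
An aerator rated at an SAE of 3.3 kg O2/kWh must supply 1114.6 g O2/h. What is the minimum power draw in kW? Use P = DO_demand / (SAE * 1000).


SAE in g O2/kWh = 3.3 * 1000 = 3300 g/kWh
P = DO_demand / SAE_g = 1114.6 / 3300 = 0.337758 kW

0.337758 kW


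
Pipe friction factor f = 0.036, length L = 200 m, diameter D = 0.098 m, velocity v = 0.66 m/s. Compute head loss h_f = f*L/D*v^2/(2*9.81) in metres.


v^2 = 0.66^2 = 0.4356 m^2/s^2
L/D = 200/0.098 = 2040.8163
h_f = f*(L/D)*v^2/(2g) = 0.036 * 2040.8163 * 0.4356 / 19.62 = 1.63116 m

1.63116 m


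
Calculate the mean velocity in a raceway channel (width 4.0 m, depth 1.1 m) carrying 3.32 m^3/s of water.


Cross-sectional area = W * d = 4.0 * 1.1 = 4.4 m^2
Velocity = Q / A = 3.32 / 4.4 = 0.754545 m/s

0.754545 m/s


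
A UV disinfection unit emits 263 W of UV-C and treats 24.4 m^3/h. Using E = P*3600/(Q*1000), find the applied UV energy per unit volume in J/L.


Energy delivered per hour = 263 W * 3600 s = 946800 J/h
Volume treated per hour = 24.4 m^3/h * 1000 = 24400 L/h
dose = 946800 / 24400 = 38.8033 J/L

38.8033 J/L


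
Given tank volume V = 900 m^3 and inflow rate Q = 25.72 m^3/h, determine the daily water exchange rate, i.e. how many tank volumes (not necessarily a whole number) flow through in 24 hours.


Daily flow volume = 25.72 m^3/h * 24 h = 617.28 m^3/day
Exchanges = daily flow / tank volume = 617.28 / 900 = 0.685867 exchanges/day

0.685867 exchanges/day


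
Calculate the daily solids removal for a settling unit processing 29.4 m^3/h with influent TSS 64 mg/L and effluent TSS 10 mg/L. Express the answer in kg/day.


Concentration drop: TSS_in - TSS_out = 64 - 10 = 54 mg/L
Hourly solids removed = Q * dTSS = 29.4 m^3/h * 54 mg/L = 1587.6 g/h  (m^3/h * mg/L = g/h)
Daily solids removed = 1587.6 * 24 = 38102.4 g/day
Convert g to kg: 38102.4 / 1000 = 38.1024 kg/day

38.1024 kg/day


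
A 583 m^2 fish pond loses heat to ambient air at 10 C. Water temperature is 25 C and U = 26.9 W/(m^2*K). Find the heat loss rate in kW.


Temperature difference dT = 25 - 10 = 15 K
Heat loss (W) = U * A * dT = 26.9 * 583 * 15 = 235240.5 W
Convert to kW: 235240.5 / 1000 = 235.2405 kW

235.2405 kW


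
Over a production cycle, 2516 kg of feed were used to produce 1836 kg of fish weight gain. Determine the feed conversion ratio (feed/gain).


FCR = feed consumed / weight gained
FCR = 2516 kg / 1836 kg = 1.37037

1.37037


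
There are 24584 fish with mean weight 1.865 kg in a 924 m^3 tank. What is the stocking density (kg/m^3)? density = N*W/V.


Total biomass = 24584 fish * 1.865 kg = 45849.16 kg
Density = total biomass / volume = 45849.16 / 924 = 49.6203 kg/m^3

49.6203 kg/m^3


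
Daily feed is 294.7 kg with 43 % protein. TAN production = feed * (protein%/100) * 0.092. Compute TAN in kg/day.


Protein in feed = 294.7 * 43/100 = 126.721 kg/day
TAN = protein * 0.092 = 126.721 * 0.092 = 11.658332 kg/day

11.658332 kg/day


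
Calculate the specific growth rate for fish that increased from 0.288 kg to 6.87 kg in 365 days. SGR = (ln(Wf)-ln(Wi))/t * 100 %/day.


ln(W_f) = ln(6.87) = 1.9271641
ln(W_i) = ln(0.288) = -1.2447948
ln(W_f) - ln(W_i) = 1.9271641 - -1.2447948 = 3.1719589
SGR = 3.1719589 / 365 * 100 = 0.86903 %/day

0.86903 %/day


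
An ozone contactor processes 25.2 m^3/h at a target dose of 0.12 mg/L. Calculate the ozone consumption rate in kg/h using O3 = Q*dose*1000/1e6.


O3 demand (mg/h) = Q * dose * 1000 = 25.2 * 0.12 * 1000 = 3024 mg/h
Convert mg to kg: 3024 / 1e6 = 0.003024 kg/h

0.003024 kg/h


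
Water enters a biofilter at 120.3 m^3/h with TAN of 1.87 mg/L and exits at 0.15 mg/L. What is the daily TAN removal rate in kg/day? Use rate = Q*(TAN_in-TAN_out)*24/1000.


Concentration drop: TAN_in - TAN_out = 1.87 - 0.15 = 1.72 mg/L
Hourly TAN removed = Q * dTAN = 120.3 m^3/h * 1.72 mg/L = 206.916 g/h  (m^3/h * mg/L = g/h)
Daily TAN removed = 206.916 * 24 = 4965.984 g/day
Convert to kg/day: 4965.984 / 1000 = 4.965984 kg/day

4.965984 kg/day


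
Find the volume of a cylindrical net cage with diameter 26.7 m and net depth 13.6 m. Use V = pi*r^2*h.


r = d/2 = 26.7/2 = 13.35 m
Base area = pi*r^2 = pi*13.35^2 = 559.9025 m^2
Volume = 559.9025 * 13.6 = 7614.67 m^3

7614.67 m^3


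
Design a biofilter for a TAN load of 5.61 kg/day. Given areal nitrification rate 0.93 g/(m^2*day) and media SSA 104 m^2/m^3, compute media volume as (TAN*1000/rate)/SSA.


A = 5.61*1000 / 0.93 = 6032.2581 m^2
V = 6032.2581 / 104 = 58.0025

58.0025 m^3


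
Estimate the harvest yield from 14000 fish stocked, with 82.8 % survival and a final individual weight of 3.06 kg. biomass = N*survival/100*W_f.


Survivors = 14000 * 82.8/100 = 11592 fish
Harvest biomass = survivors * W_f = 11592 * 3.06 = 35471.52 kg

35471.52 kg


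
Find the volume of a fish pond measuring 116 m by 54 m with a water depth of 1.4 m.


Base area = L * W = 116 * 54 = 6264 m^2
Volume = area * depth = 6264 * 1.4 = 8769.6 m^3

8769.6 m^3


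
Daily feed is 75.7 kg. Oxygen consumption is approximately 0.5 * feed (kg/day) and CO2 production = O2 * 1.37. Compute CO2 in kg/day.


O2 = 75.7 * 0.5 = 37.85
CO2 = 37.85 * 1.37 = 51.8545

51.8545 kg/day


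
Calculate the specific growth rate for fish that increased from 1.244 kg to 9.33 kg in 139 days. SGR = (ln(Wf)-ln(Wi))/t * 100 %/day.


ln(W_f) = ln(9.33) = 2.233235
ln(W_i) = ln(1.244) = 0.21833199
ln(W_f) - ln(W_i) = 2.233235 - 0.21833199 = 2.014903
SGR = 2.014903 / 139 * 100 = 1.44957 %/day

1.44957 %/day


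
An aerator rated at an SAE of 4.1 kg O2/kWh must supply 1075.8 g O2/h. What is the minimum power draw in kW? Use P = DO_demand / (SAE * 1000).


SAE in g O2/kWh = 4.1 * 1000 = 4100 g/kWh
P = DO_demand / SAE_g = 1075.8 / 4100 = 0.26239 kW

0.26239 kW


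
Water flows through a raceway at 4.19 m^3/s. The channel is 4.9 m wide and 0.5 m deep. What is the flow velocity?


Cross-sectional area = W * d = 4.9 * 0.5 = 2.45 m^2
Velocity = Q / A = 4.19 / 2.45 = 1.7102 m/s

1.7102 m/s


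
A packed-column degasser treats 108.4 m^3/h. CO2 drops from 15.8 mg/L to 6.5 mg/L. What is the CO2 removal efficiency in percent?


CO2_out / CO2_in = 6.5 / 15.8 = 0.41139241
Fraction remaining = 0.41139241
efficiency = (1 - 0.41139241) * 100 = 58.8608 %

58.8608 %


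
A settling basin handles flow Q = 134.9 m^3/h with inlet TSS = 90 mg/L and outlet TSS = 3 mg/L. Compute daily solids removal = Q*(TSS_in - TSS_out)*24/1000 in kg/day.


Concentration drop: TSS_in - TSS_out = 90 - 3 = 87 mg/L
Hourly solids removed = Q * dTSS = 134.9 m^3/h * 87 mg/L = 11736.3 g/h  (m^3/h * mg/L = g/h)
Daily solids removed = 11736.3 * 24 = 281671.2 g/day
Convert g to kg: 281671.2 / 1000 = 281.6712 kg/day

281.6712 kg/day


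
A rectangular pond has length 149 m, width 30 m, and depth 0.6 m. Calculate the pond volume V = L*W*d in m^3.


Base area = L * W = 149 * 30 = 4470 m^2
Volume = area * depth = 4470 * 0.6 = 2682 m^3

2682 m^3
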